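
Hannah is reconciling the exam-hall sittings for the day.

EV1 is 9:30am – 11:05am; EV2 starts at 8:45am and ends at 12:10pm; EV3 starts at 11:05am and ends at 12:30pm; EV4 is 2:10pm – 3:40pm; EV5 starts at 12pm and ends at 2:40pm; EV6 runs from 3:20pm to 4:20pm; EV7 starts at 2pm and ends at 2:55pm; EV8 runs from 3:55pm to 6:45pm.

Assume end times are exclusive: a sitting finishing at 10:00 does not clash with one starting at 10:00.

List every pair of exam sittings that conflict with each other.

EV1 & EV2, EV2 & EV3, EV2 & EV5, EV3 & EV5, EV4 & EV5, EV4 & EV6, EV4 & EV7, EV5 & EV7, EV6 & EV8

Sorted by start: EV2, EV1, EV3, EV5, EV7, EV4, EV6, EV8.
EV1 starts before EV2 ends → EV2 and EV1 overlap.
EV3 starts before EV2 ends → EV2 and EV3 overlap.
EV5 starts before EV2 ends → EV2 and EV5 overlap.
EV7 starts after EV2 ends — done with EV2.
EV3 starts exactly when EV1 ends (back-to-back, no overlap) — done with EV1.
EV5 starts before EV3 ends → EV3 and EV5 overlap.
EV7 starts after EV3 ends — done with EV3.
EV7 starts before EV5 ends → EV5 and EV7 overlap.
EV4 starts before EV5 ends → EV5 and EV4 overlap.
EV6 starts after EV5 ends — done with EV5.
EV4 starts before EV7 ends → EV7 and EV4 overlap.
EV6 starts after EV7 ends — done with EV7.
EV6 starts before EV4 ends → EV4 and EV6 overlap.
EV8 starts after EV4 ends.
EV8 starts before EV6 ends → EV6 and EV8 overlap.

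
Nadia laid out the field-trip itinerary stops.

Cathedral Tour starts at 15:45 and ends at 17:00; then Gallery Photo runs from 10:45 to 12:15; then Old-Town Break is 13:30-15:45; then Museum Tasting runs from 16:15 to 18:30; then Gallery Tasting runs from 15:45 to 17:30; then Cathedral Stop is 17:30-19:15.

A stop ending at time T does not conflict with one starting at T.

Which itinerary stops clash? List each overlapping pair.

Cathedral Stop & Museum Tasting, Cathedral Tour & Gallery Tasting, Cathedral Tour & Museum Tasting, Gallery Tasting & Museum Tasting

Check each pair: they overlap iff neither finishes before the other starts.
Sorted by start: Gallery Photo, Old-Town Break, Cathedral Tour, Gallery Tasting, Museum Tasting, Cathedral Stop.
Old-Town Break starts after Gallery Photo ends, so nothing later overlaps Gallery Photo either.
Cathedral Tour starts exactly when Old-Town Break ends (back-to-back, no overlap), so nothing later overlaps Old-Town Break either.
Gallery Tasting starts before Cathedral Tour ends → Cathedral Tour and Gallery Tasting overlap.
Museum Tasting starts before Cathedral Tour ends → Cathedral Tour and Museum Tasting overlap.
Cathedral Stop starts after Cathedral Tour ends.
Museum Tasting starts before Gallery Tasting ends → Gallery Tasting and Museum Tasting overlap.
Cathedral Stop starts exactly when Gallery Tasting ends (back-to-back, no overlap).
Cathedral Stop starts before Museum Tasting ends → Museum Tasting and Cathedral Stop overlap.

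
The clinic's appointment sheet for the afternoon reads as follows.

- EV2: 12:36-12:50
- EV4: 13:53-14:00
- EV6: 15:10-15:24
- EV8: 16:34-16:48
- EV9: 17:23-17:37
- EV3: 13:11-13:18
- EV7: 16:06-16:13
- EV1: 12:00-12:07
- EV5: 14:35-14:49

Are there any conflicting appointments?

Sorted by start: EV1, EV2, EV3, EV4, EV5, EV6, EV7, EV8, EV9.
EV2 starts after EV1 ends; EV1 is clear from here.
EV3 starts after EV2 ends; EV2 is clear from here.
EV4 starts after EV3 ends; EV3 is clear from here.
EV5 starts after EV4 ends; EV4 is clear from here.
EV6 starts after EV5 ends; EV5 is clear from here.
EV7 starts after EV6 ends; EV6 is clear from here.
EV8 starts after EV7 ends; EV7 is clear from here.
EV9 starts after EV8 ends.
Every pair is clear; the schedule has no overlaps.

No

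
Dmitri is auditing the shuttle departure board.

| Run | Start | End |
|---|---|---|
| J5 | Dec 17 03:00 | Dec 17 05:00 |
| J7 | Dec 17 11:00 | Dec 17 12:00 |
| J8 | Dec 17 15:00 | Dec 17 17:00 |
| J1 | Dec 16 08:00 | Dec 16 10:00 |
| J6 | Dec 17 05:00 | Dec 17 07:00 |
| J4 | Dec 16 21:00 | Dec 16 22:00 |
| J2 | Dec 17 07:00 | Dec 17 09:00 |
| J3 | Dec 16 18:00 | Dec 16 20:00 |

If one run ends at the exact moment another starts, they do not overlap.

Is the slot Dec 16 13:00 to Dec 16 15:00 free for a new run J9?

J1: ends Dec 16 10:00 at or before J9 starts Dec 16 13:00 → clear.
J3: starts Dec 16 18:00 at or after J9 ends Dec 16 15:00 → clear.
J4: starts Dec 16 21:00 at or after J9 ends Dec 16 15:00 → clear.
J5: starts Dec 17 03:00 at or after J9 ends Dec 16 15:00 → clear.
J6: starts Dec 17 05:00 at or after J9 ends Dec 16 15:00 → clear.
J2: starts Dec 17 07:00 at or after J9 ends Dec 16 15:00 → clear.
J7: starts Dec 17 11:00 at or after J9 ends Dec 16 15:00 → clear.
J8: starts Dec 17 15:00 at or after J9 ends Dec 16 15:00 → clear.

Yes — the slot is free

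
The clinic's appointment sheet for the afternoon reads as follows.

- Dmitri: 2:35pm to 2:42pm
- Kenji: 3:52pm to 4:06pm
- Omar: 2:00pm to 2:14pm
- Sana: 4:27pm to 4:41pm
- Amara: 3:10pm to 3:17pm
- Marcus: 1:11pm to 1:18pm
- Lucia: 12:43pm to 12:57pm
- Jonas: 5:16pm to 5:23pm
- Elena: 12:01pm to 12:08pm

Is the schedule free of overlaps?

Yes

Sorted by start: Elena, Lucia, Marcus, Omar, Dmitri, Amara, Kenji, Sana, Jonas.
Lucia starts after Elena ends, so Elena has no further overlaps.
Marcus starts after Lucia ends, so Lucia has no further overlaps.
Omar starts after Marcus ends, so Marcus has no further overlaps.
Dmitri starts after Omar ends, so Omar has no further overlaps.
Amara starts after Dmitri ends, so Dmitri has no further overlaps.
Kenji starts after Amara ends, so Amara has no further overlaps.
Sana starts after Kenji ends, so Kenji has no further overlaps.
Jonas starts after Sana ends.
Every pair is clear; the schedule has no overlaps.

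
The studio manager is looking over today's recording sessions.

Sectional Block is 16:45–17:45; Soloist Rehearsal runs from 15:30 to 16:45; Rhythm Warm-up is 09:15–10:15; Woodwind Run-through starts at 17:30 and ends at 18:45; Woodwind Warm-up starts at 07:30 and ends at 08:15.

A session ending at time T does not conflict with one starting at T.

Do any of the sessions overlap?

Two intervals overlap when each starts before the other ends.
Sorted by start: Woodwind Warm-up, Rhythm Warm-up, Soloist Rehearsal, Sectional Block, Woodwind Run-through.
Rhythm Warm-up starts after Woodwind Warm-up ends — done with Woodwind Warm-up.
Soloist Rehearsal starts after Rhythm Warm-up ends — done with Rhythm Warm-up.
Sectional Block starts exactly when Soloist Rehearsal ends (back-to-back, no overlap) — done with Soloist Rehearsal.
Woodwind Run-through starts before Sectional Block ends → Sectional Block and Woodwind Run-through overlap.
That's a conflict, so the schedule is not conflict-free.

Yes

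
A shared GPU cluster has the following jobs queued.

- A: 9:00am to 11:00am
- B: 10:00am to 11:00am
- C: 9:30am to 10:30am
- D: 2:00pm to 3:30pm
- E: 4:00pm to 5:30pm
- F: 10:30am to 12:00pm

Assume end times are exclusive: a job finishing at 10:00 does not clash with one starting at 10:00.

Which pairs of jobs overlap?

A & B, A & C, A & F, B & C, B & F

Sorted by start: A, C, B, F, D, E.
C starts before A ends → A and C overlap.
B starts before A ends → A and B overlap.
F starts before A ends → A and F overlap.
D starts after A ends; A is clear from here.
B starts before C ends → C and B overlap.
F starts exactly when C ends (back-to-back, no overlap); C is clear from here.
F starts before B ends → B and F overlap.
D starts after B ends; B is clear from here.
D starts after F ends; F is clear from here.
E starts after D ends.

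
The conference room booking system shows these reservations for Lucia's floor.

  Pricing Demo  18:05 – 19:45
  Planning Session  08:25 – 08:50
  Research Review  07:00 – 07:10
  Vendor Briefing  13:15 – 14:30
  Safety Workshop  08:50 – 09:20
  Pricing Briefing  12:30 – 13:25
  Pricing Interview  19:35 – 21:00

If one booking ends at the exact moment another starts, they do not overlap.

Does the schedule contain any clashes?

Sorted by start: Research Review, Planning Session, Safety Workshop, Pricing Briefing, Vendor Briefing, Pricing Demo, Pricing Interview.
Planning Session starts after Research Review ends, so Research Review has no further overlaps.
Safety Workshop starts exactly when Planning Session ends (back-to-back, no overlap), so Planning Session has no further overlaps.
Pricing Briefing starts after Safety Workshop ends, so Safety Workshop has no further overlaps.
Vendor Briefing starts before Pricing Briefing ends → Pricing Briefing and Vendor Briefing overlap.
That's a conflict, so the schedule is not conflict-free.

Yes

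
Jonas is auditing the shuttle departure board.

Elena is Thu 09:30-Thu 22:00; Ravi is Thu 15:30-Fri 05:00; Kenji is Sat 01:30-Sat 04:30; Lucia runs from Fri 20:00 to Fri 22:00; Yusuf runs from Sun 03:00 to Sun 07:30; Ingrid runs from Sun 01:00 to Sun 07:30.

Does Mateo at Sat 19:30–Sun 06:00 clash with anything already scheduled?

Elena: ends Thu 22:00 at or before Mateo starts Sat 19:30 → clear.
Ravi: ends Fri 05:00 at or before Mateo starts Sat 19:30 → clear.
Lucia: ends Fri 22:00 at or before Mateo starts Sat 19:30 → clear.
Kenji: ends Sat 04:30 at or before Mateo starts Sat 19:30 → clear.
Ingrid: starts Sun 01:00 before Mateo ends Sun 06:00, and ends Sun 07:30 after Mateo starts Sat 19:30 → overlap.
Yusuf: starts Sun 03:00 before Mateo ends Sun 06:00, and ends Sun 07:30 after Mateo starts Sat 19:30 → overlap.
Mateo overlaps Yusuf, Ingrid.

Yes — it overlaps Ingrid, Yusuf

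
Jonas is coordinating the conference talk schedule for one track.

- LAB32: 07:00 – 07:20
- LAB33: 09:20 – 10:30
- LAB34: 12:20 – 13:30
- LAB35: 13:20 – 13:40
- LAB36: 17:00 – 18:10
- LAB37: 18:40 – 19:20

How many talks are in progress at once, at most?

Walk through starts and ends in time order (an end at T is processed before a start at T):
07:00 start LAB32 → 1
07:20 end LAB32 → 0
09:20 start LAB33 → 1
10:30 end LAB33 → 0
12:20 start LAB34 → 1
13:20 start LAB35 → 2
13:30 end LAB34 → 1
13:40 end LAB35 → 0
17:00 start LAB36 → 1
18:10 end LAB36 → 0
18:40 start LAB37 → 1
19:20 end LAB37 → 0
Peak is 2, at 13:20 (LAB34, LAB35).

2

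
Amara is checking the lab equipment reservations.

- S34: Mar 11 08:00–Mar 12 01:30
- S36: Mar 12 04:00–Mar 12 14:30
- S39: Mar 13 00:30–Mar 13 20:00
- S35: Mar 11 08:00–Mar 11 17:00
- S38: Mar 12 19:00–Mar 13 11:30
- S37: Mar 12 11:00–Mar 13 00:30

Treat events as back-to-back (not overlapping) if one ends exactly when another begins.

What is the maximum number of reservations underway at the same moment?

2

Walk through starts and ends in time order (an end at T is processed before a start at T):
Mar 11 08:00 start S34 → 1
Mar 11 08:00 start S35 → 2
Mar 11 17:00 end S35 → 1
Mar 12 01:30 end S34 → 0
Mar 12 04:00 start S36 → 1
Mar 12 11:00 start S37 → 2
Mar 12 14:30 end S36 → 1
Mar 12 19:00 start S38 → 2
Mar 13 00:30 end S37 → 1
Mar 13 00:30 start S39 → 2
Mar 13 11:30 end S38 → 1
Mar 13 20:00 end S39 → 0
Peak is 2, at Mar 11 08:00 (S34, S35).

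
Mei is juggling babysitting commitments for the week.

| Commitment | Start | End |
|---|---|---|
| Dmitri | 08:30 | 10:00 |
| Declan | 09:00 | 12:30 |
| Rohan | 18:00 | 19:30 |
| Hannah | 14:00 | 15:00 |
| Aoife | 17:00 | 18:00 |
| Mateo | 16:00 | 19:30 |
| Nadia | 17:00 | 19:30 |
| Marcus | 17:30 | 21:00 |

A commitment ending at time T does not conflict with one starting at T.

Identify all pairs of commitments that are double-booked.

Aoife & Marcus, Aoife & Mateo, Aoife & Nadia, Declan & Dmitri, Marcus & Mateo, Marcus & Nadia, Marcus & Rohan, Mateo & Nadia, Mateo & Rohan, Nadia & Rohan

Sorted by start: Dmitri, Declan, Hannah, Mateo, Aoife, Nadia, Marcus, Rohan.
Declan starts before Dmitri ends → Dmitri and Declan overlap.
Hannah starts after Dmitri ends, so Dmitri has no further overlaps.
Hannah starts after Declan ends, so Declan has no further overlaps.
Mateo starts after Hannah ends, so Hannah has no further overlaps.
Aoife starts before Mateo ends → Mateo and Aoife overlap.
Nadia starts before Mateo ends → Mateo and Nadia overlap.
Marcus starts before Mateo ends → Mateo and Marcus overlap.
Rohan starts before Mateo ends → Mateo and Rohan overlap.
Nadia starts before Aoife ends → Aoife and Nadia overlap.
Marcus starts before Aoife ends → Aoife and Marcus overlap.
Rohan starts exactly when Aoife ends (back-to-back, no overlap).
Marcus starts before Nadia ends → Nadia and Marcus overlap.
Rohan starts before Nadia ends → Nadia and Rohan overlap.
Rohan starts before Marcus ends → Marcus and Rohan overlap.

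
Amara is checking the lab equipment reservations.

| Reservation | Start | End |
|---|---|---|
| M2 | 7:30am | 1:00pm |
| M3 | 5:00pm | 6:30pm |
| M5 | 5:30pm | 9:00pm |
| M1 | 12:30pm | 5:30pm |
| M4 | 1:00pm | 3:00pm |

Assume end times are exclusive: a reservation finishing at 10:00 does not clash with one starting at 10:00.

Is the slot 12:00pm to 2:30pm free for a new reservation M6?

M2: starts 7:30am before M6 ends 2:30pm, and ends 1:00pm after M6 starts 12:00pm → overlap.
M1: starts 12:30pm before M6 ends 2:30pm, and ends 5:30pm after M6 starts 12:00pm → overlap.
M4: starts 1:00pm before M6 ends 2:30pm, and ends 3:00pm after M6 starts 12:00pm → overlap.
M3: starts 5:00pm at or after M6 ends 2:30pm → clear.
M5: starts 5:30pm at or after M6 ends 2:30pm → clear.
M6 overlaps M1, M2, M4.

No — it overlaps M1, M2, M4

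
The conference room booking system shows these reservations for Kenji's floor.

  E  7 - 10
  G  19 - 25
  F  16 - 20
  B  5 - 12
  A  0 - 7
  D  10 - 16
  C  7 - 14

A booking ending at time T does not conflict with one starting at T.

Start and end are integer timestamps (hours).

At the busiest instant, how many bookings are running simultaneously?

3

Sweep the timeline, counting +1 at each start and −1 at each end (ends before starts at a tie):
0 start A → 1
5 start B → 2
7 end A → 1
7 start C → 2
7 start E → 3
10 end E → 2
10 start D → 3
12 end B → 2
14 end C → 1
16 end D → 0
16 start F → 1
19 start G → 2
20 end F → 1
25 end G → 0
Peak is 3, at 7 (B, C, E).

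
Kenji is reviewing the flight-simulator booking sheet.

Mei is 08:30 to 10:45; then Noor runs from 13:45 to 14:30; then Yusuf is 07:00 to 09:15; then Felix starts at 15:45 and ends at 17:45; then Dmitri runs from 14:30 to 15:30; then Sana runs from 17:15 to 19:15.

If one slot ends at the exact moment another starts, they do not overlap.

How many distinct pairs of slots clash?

Sorted by start: Yusuf, Mei, Noor, Dmitri, Felix, Sana.
Mei starts before Yusuf ends → Yusuf and Mei overlap.
Noor starts after Yusuf ends; Yusuf is clear from here.
Noor starts after Mei ends; Mei is clear from here.
Dmitri starts exactly when Noor ends (back-to-back, no overlap); Noor is clear from here.
Felix starts after Dmitri ends; Dmitri is clear from here.
Sana starts before Felix ends → Felix and Sana overlap.
Overlapping pairs: Felix & Sana, Mei & Yusuf — 2 in total.

2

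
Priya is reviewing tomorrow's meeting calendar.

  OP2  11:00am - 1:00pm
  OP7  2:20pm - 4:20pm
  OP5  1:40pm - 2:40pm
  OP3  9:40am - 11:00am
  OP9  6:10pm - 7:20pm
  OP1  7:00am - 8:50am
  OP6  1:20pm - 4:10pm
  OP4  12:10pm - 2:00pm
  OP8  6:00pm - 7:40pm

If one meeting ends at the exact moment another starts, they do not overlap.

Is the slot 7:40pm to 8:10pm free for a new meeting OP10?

Yes — the slot is free

OP1: ends 8:50am at or before OP10 starts 7:40pm → clear.
OP3: ends 11:00am at or before OP10 starts 7:40pm → clear.
OP2: ends 1:00pm at or before OP10 starts 7:40pm → clear.
OP4: ends 2:00pm at or before OP10 starts 7:40pm → clear.
OP6: ends 4:10pm at or before OP10 starts 7:40pm → clear.
OP5: ends 2:40pm at or before OP10 starts 7:40pm → clear.
OP7: ends 4:20pm at or before OP10 starts 7:40pm → clear.
OP8: ends 7:40pm at or before OP10 starts 7:40pm → clear.
OP9: ends 7:20pm at or before OP10 starts 7:40pm → clear.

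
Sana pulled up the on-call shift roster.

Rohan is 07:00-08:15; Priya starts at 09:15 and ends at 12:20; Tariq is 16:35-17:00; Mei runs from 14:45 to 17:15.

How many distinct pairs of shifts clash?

1

Sorted by start: Rohan, Priya, Mei, Tariq.
Priya starts after Rohan ends, so Rohan has no further overlaps.
Mei starts after Priya ends, so Priya has no further overlaps.
Tariq starts before Mei ends → Mei and Tariq overlap.
Overlapping pairs: Mei & Tariq — 1 in total.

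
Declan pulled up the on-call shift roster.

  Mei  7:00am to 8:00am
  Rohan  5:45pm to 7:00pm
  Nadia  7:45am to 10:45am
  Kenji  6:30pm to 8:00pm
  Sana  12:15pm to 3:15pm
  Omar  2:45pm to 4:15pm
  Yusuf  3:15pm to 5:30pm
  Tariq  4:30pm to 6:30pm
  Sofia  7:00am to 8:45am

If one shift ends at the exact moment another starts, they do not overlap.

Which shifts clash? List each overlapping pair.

Sorted by start: Sofia, Mei, Nadia, Sana, Omar, Yusuf, Tariq, Rohan, Kenji.
Mei starts before Sofia ends → Sofia and Mei overlap.
Nadia starts before Sofia ends → Sofia and Nadia overlap.
Sana starts after Sofia ends, so nothing later overlaps Sofia either.
Nadia starts before Mei ends → Mei and Nadia overlap.
Sana starts after Mei ends, so nothing later overlaps Mei either.
Sana starts after Nadia ends, so nothing later overlaps Nadia either.
Omar starts before Sana ends → Sana and Omar overlap.
Yusuf starts exactly when Sana ends (back-to-back, no overlap), so nothing later overlaps Sana either.
Yusuf starts before Omar ends → Omar and Yusuf overlap.
Tariq starts after Omar ends, so nothing later overlaps Omar either.
Tariq starts before Yusuf ends → Yusuf and Tariq overlap.
Rohan starts after Yusuf ends, so nothing later overlaps Yusuf either.
Rohan starts before Tariq ends → Tariq and Rohan overlap.
Kenji starts exactly when Tariq ends (back-to-back, no overlap).
Kenji starts before Rohan ends → Rohan and Kenji overlap.

Kenji & Rohan, Mei & Nadia, Mei & Sofia, Nadia & Sofia, Omar & Sana, Omar & Yusuf, Rohan & Tariq, Tariq & Yusuf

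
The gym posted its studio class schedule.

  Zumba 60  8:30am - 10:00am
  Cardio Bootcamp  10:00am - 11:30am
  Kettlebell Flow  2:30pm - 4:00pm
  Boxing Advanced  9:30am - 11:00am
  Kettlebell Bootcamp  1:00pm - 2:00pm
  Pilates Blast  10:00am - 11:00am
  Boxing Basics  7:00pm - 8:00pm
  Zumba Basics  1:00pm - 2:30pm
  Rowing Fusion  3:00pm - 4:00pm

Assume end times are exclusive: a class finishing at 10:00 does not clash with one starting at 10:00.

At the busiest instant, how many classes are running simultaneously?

3

Walk through starts and ends in time order (an end at T is processed before a start at T):
8:30am start Zumba 60 → 1
9:30am start Boxing Advanced → 2
10:00am end Zumba 60 → 1
10:00am start Cardio Bootcamp → 2
10:00am start Pilates Blast → 3
11:00am end Boxing Advanced → 2
11:00am end Pilates Blast → 1
11:30am end Cardio Bootcamp → 0
1:00pm start Kettlebell Bootcamp → 1
1:00pm start Zumba Basics → 2
2:00pm end Kettlebell Bootcamp → 1
2:30pm end Zumba Basics → 0
2:30pm start Kettlebell Flow → 1
3:00pm start Rowing Fusion → 2
4:00pm end Kettlebell Flow → 1
4:00pm end Rowing Fusion → 0
7:00pm start Boxing Basics → 1
8:00pm end Boxing Basics → 0
Peak is 3, at 10:00am (Boxing Advanced, Cardio Bootcamp, Pilates Blast).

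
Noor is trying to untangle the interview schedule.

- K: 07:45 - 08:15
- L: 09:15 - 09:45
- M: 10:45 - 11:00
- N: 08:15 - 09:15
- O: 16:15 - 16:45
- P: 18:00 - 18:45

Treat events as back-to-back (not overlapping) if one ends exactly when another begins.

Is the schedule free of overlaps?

Sorted by start: K, N, L, M, O, P.
N starts exactly when K ends (back-to-back, no overlap), so nothing later overlaps K either.
L starts exactly when N ends (back-to-back, no overlap), so nothing later overlaps N either.
M starts after L ends, so nothing later overlaps L either.
O starts after M ends, so nothing later overlaps M either.
P starts after O ends.
Every pair is clear; the schedule has no overlaps.

Yes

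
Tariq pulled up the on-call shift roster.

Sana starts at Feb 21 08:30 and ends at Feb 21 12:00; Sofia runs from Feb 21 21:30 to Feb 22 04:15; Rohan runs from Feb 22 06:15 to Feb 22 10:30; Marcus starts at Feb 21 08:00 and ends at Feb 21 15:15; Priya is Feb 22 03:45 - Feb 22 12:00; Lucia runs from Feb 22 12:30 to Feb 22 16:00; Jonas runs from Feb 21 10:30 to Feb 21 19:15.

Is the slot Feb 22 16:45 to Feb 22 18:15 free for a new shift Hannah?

Marcus: ends Feb 21 15:15 at or before Hannah starts Feb 22 16:45 → clear.
Sana: ends Feb 21 12:00 at or before Hannah starts Feb 22 16:45 → clear.
Jonas: ends Feb 21 19:15 at or before Hannah starts Feb 22 16:45 → clear.
Sofia: ends Feb 22 04:15 at or before Hannah starts Feb 22 16:45 → clear.
Priya: ends Feb 22 12:00 at or before Hannah starts Feb 22 16:45 → clear.
Rohan: ends Feb 22 10:30 at or before Hannah starts Feb 22 16:45 → clear.
Lucia: ends Feb 22 16:00 at or before Hannah starts Feb 22 16:45 → clear.

Yes — the slot is free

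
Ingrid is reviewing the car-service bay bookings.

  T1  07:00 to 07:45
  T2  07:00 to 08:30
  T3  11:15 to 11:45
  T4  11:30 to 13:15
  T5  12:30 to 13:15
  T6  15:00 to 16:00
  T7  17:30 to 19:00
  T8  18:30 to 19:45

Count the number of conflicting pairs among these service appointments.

Sorted by start: T1, T2, T3, T4, T5, T6, T7, T8.
T2 starts before T1 ends → T1 and T2 overlap.
T3 starts after T1 ends, so T1 has no further overlaps.
T3 starts after T2 ends, so T2 has no further overlaps.
T4 starts before T3 ends → T3 and T4 overlap.
T5 starts after T3 ends, so T3 has no further overlaps.
T5 starts before T4 ends → T4 and T5 overlap.
T6 starts after T4 ends, so T4 has no further overlaps.
T6 starts after T5 ends, so T5 has no further overlaps.
T7 starts after T6 ends, so T6 has no further overlaps.
T8 starts before T7 ends → T7 and T8 overlap.
Overlapping pairs: T1 & T2, T3 & T4, T4 & T5, T7 & T8 — 4 in total.

4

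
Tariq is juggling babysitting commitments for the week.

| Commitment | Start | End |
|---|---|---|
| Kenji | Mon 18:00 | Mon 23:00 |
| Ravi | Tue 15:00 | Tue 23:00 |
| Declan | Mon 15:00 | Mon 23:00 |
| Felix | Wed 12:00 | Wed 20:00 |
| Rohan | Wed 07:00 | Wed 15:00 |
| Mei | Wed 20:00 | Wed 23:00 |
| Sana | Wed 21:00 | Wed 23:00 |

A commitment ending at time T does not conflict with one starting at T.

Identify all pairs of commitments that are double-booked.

Declan & Kenji, Felix & Rohan, Mei & Sana

Sorted by start: Declan, Kenji, Ravi, Rohan, Felix, Mei, Sana.
Kenji starts before Declan ends → Declan and Kenji overlap.
Ravi starts after Declan ends — done with Declan.
Ravi starts after Kenji ends — done with Kenji.
Rohan starts after Ravi ends — done with Ravi.
Felix starts before Rohan ends → Rohan and Felix overlap.
Mei starts after Rohan ends — done with Rohan.
Mei starts exactly when Felix ends (back-to-back, no overlap) — done with Felix.
Sana starts before Mei ends → Mei and Sana overlap.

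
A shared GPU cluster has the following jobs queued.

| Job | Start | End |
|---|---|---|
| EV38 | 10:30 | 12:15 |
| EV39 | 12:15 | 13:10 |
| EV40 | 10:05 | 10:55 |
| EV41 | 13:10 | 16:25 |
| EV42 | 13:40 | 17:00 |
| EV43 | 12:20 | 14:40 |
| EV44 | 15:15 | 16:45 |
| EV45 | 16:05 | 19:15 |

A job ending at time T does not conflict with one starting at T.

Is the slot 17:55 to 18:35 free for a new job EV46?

EV40: ends 10:55 at or before EV46 starts 17:55 → clear.
EV38: ends 12:15 at or before EV46 starts 17:55 → clear.
EV39: ends 13:10 at or before EV46 starts 17:55 → clear.
EV43: ends 14:40 at or before EV46 starts 17:55 → clear.
EV41: ends 16:25 at or before EV46 starts 17:55 → clear.
EV42: ends 17:00 at or before EV46 starts 17:55 → clear.
EV44: ends 16:45 at or before EV46 starts 17:55 → clear.
EV45: starts 16:05 before EV46 ends 18:35, and ends 19:15 after EV46 starts 17:55 → overlap.
EV46 overlaps EV45.

No — it overlaps EV45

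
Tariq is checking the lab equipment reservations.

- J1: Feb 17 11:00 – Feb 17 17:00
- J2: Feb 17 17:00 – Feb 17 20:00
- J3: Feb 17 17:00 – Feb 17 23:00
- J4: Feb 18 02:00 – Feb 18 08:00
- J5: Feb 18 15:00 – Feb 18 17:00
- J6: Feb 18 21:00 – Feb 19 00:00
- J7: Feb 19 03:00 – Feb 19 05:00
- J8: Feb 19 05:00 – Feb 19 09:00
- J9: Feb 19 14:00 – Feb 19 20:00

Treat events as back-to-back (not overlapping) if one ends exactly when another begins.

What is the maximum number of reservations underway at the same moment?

2

Sweep the timeline, counting +1 at each start and −1 at each end (ends before starts at a tie):
Feb 17 11:00 start J1 → 1
Feb 17 17:00 end J1 → 0
Feb 17 17:00 start J2 → 1
Feb 17 17:00 start J3 → 2
Feb 17 20:00 end J2 → 1
Feb 17 23:00 end J3 → 0
Feb 18 02:00 start J4 → 1
Feb 18 08:00 end J4 → 0
Feb 18 15:00 start J5 → 1
Feb 18 17:00 end J5 → 0
Feb 18 21:00 start J6 → 1
Feb 19 00:00 end J6 → 0
Feb 19 03:00 start J7 → 1
Feb 19 05:00 end J7 → 0
Feb 19 05:00 start J8 → 1
Feb 19 09:00 end J8 → 0
Feb 19 14:00 start J9 → 1
Feb 19 20:00 end J9 → 0
Peak is 2, at Feb 17 17:00 (J2, J3).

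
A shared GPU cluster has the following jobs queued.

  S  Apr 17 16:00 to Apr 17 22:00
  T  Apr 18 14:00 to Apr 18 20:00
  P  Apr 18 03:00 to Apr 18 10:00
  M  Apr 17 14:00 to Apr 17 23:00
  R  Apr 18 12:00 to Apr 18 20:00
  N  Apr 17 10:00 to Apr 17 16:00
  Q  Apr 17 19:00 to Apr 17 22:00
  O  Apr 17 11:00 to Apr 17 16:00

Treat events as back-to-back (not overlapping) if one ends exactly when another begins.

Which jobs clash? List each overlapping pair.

M & N, M & O, M & Q, M & S, N & O, Q & S, R & T

Sorted by start: N, O, M, S, Q, P, R, T.
O starts before N ends → N and O overlap.
M starts before N ends → N and M overlap.
S starts exactly when N ends (back-to-back, no overlap), so nothing later overlaps N either.
M starts before O ends → O and M overlap.
S starts exactly when O ends (back-to-back, no overlap), so nothing later overlaps O either.
S starts before M ends → M and S overlap.
Q starts before M ends → M and Q overlap.
P starts after M ends, so nothing later overlaps M either.
Q starts before S ends → S and Q overlap.
P starts after S ends, so nothing later overlaps S either.
P starts after Q ends, so nothing later overlaps Q either.
R starts after P ends, so nothing later overlaps P either.
T starts before R ends → R and T overlap.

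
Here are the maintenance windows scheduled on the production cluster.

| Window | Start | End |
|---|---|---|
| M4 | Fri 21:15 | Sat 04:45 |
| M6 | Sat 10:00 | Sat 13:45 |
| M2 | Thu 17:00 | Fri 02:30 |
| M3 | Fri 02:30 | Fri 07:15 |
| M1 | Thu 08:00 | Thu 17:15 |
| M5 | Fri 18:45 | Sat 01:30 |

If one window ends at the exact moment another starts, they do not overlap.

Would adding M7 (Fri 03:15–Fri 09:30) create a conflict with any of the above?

Yes — it overlaps M3

M1: ends Thu 17:15 at or before M7 starts Fri 03:15 → clear.
M2: ends Fri 02:30 at or before M7 starts Fri 03:15 → clear.
M3: starts Fri 02:30 before M7 ends Fri 09:30, and ends Fri 07:15 after M7 starts Fri 03:15 → overlap.
M5: starts Fri 18:45 at or after M7 ends Fri 09:30 → clear.
M4: starts Fri 21:15 at or after M7 ends Fri 09:30 → clear.
M6: starts Sat 10:00 at or after M7 ends Fri 09:30 → clear.
M7 overlaps M3.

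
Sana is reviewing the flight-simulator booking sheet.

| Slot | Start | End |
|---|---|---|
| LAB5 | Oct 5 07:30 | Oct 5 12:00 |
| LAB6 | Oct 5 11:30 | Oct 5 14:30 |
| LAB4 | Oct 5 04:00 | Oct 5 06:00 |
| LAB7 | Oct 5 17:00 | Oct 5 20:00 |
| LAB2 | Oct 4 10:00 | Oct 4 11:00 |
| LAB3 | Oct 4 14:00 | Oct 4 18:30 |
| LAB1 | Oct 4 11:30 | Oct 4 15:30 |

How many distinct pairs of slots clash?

Sorted by start: LAB2, LAB1, LAB3, LAB4, LAB5, LAB6, LAB7.
LAB1 starts after LAB2 ends, so LAB2 has no further overlaps.
LAB3 starts before LAB1 ends → LAB1 and LAB3 overlap.
LAB4 starts after LAB1 ends, so LAB1 has no further overlaps.
LAB4 starts after LAB3 ends, so LAB3 has no further overlaps.
LAB5 starts after LAB4 ends, so LAB4 has no further overlaps.
LAB6 starts before LAB5 ends → LAB5 and LAB6 overlap.
LAB7 starts after LAB5 ends.
LAB7 starts after LAB6 ends.
Overlapping pairs: LAB1 & LAB3, LAB5 & LAB6 — 2 in total.

2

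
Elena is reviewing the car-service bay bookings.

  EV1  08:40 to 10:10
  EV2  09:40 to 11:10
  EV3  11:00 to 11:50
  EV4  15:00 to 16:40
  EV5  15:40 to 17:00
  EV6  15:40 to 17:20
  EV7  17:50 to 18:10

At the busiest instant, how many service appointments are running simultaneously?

Sort all start/end points and keep a running count:
08:40 start EV1 → 1
09:40 start EV2 → 2
10:10 end EV1 → 1
11:00 start EV3 → 2
11:10 end EV2 → 1
11:50 end EV3 → 0
15:00 start EV4 → 1
15:40 start EV5 → 2
15:40 start EV6 → 3
16:40 end EV4 → 2
17:00 end EV5 → 1
17:20 end EV6 → 0
17:50 start EV7 → 1
18:10 end EV7 → 0
Peak is 3, at 15:40 (EV4, EV5, EV6).

3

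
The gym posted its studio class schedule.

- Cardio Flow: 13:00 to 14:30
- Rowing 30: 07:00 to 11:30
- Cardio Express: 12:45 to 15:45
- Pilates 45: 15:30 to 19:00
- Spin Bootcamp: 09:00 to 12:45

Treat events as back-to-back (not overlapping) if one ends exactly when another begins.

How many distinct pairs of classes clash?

3

Check each pair: they overlap iff neither finishes before the other starts.
Sorted by start: Rowing 30, Spin Bootcamp, Cardio Express, Cardio Flow, Pilates 45.
Spin Bootcamp starts before Rowing 30 ends → Rowing 30 and Spin Bootcamp overlap.
Cardio Express starts after Rowing 30 ends; Rowing 30 is clear from here.
Cardio Express starts exactly when Spin Bootcamp ends (back-to-back, no overlap); Spin Bootcamp is clear from here.
Cardio Flow starts before Cardio Express ends → Cardio Express and Cardio Flow overlap.
Pilates 45 starts before Cardio Express ends → Cardio Express and Pilates 45 overlap.
Pilates 45 starts after Cardio Flow ends.
Overlapping pairs: Cardio Express & Cardio Flow, Cardio Express & Pilates 45, Rowing 30 & Spin Bootcamp — 3 in total.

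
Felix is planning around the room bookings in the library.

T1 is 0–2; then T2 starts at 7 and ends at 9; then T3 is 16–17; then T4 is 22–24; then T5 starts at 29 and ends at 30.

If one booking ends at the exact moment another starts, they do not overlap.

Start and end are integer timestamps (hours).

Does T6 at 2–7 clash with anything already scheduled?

T1: ends 2 at or before T6 starts 2 → clear.
T2: starts 7 at or after T6 ends 7 → clear.
T3: starts 16 at or after T6 ends 7 → clear.
T4: starts 22 at or after T6 ends 7 → clear.
T5: starts 29 at or after T6 ends 7 → clear.

No — it doesn't clash with anything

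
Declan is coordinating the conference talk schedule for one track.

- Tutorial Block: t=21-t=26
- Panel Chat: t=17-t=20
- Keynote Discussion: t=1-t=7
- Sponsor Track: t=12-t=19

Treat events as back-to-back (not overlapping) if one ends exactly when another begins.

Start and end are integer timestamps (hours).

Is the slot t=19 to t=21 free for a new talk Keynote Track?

No — it overlaps Panel Chat

Keynote Discussion: ends t=7 at or before Keynote Track starts t=19 → clear.
Sponsor Track: ends t=19 at or before Keynote Track starts t=19 → clear.
Panel Chat: starts t=17 before Keynote Track ends t=21, and ends t=20 after Keynote Track starts t=19 → overlap.
Tutorial Block: starts t=21 at or after Keynote Track ends t=21 → clear.
Keynote Track overlaps Panel Chat.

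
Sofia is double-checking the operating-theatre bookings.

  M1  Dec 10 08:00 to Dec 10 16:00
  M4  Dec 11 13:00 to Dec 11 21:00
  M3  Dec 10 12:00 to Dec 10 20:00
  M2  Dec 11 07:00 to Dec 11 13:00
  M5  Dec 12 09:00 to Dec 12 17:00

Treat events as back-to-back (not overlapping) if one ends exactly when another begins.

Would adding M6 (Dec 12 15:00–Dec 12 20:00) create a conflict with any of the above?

Yes — it overlaps M5

M1: ends Dec 10 16:00 at or before M6 starts Dec 12 15:00 → clear.
M3: ends Dec 10 20:00 at or before M6 starts Dec 12 15:00 → clear.
M2: ends Dec 11 13:00 at or before M6 starts Dec 12 15:00 → clear.
M4: ends Dec 11 21:00 at or before M6 starts Dec 12 15:00 → clear.
M5: starts Dec 12 09:00 before M6 ends Dec 12 20:00, and ends Dec 12 17:00 after M6 starts Dec 12 15:00 → overlap.
M6 overlaps M5.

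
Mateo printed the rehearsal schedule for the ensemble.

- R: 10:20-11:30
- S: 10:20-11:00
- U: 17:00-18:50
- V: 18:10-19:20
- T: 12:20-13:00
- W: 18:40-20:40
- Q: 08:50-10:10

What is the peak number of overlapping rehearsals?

3

Walk through starts and ends in time order (an end at T is processed before a start at T):
08:50 start Q → 1
10:10 end Q → 0
10:20 start R → 1
10:20 start S → 2
11:00 end S → 1
11:30 end R → 0
12:20 start T → 1
13:00 end T → 0
17:00 start U → 1
18:10 start V → 2
18:40 start W → 3
18:50 end U → 2
19:20 end V → 1
20:40 end W → 0
Peak is 3, at 18:40 (U, V, W).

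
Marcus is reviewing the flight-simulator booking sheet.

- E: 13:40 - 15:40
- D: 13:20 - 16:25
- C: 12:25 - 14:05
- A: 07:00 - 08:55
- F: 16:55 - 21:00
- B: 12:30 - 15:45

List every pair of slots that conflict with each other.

Two intervals overlap when each starts before the other ends.
Sorted by start: A, C, B, D, E, F.
C starts after A ends — done with A.
B starts before C ends → C and B overlap.
D starts before C ends → C and D overlap.
E starts before C ends → C and E overlap.
F starts after C ends.
D starts before B ends → B and D overlap.
E starts before B ends → B and E overlap.
F starts after B ends.
E starts before D ends → D and E overlap.
F starts after D ends.
F starts after E ends.

B & C, B & D, B & E, C & D, C & E, D & E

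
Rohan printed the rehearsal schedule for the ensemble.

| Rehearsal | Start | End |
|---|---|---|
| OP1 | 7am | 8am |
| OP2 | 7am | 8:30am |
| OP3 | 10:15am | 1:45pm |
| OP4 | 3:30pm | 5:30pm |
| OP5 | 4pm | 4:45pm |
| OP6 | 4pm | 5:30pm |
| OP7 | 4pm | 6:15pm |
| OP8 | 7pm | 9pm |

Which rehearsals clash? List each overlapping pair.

Two intervals overlap when each starts before the other ends.
Sorted by start: OP1, OP2, OP3, OP4, OP5, OP6, OP7, OP8.
OP2 starts before OP1 ends → OP1 and OP2 overlap.
OP3 starts after OP1 ends, so nothing later overlaps OP1 either.
OP3 starts after OP2 ends, so nothing later overlaps OP2 either.
OP4 starts after OP3 ends, so nothing later overlaps OP3 either.
OP5 starts before OP4 ends → OP4 and OP5 overlap.
OP6 starts before OP4 ends → OP4 and OP6 overlap.
OP7 starts before OP4 ends → OP4 and OP7 overlap.
OP8 starts after OP4 ends.
OP6 starts before OP5 ends → OP5 and OP6 overlap.
OP7 starts before OP5 ends → OP5 and OP7 overlap.
OP8 starts after OP5 ends.
OP7 starts before OP6 ends → OP6 and OP7 overlap.
OP8 starts after OP6 ends.
OP8 starts after OP7 ends.

OP1 & OP2, OP4 & OP5, OP4 & OP6, OP4 & OP7, OP5 & OP6, OP5 & OP7, OP6 & OP7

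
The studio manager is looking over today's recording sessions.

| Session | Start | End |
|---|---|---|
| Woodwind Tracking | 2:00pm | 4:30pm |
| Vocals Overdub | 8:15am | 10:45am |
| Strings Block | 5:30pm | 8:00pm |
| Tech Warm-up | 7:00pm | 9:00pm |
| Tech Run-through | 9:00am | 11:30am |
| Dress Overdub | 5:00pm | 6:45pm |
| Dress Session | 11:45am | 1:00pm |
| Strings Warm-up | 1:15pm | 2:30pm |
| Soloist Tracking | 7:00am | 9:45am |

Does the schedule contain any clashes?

Check each pair: they overlap iff neither finishes before the other starts.
Sorted by start: Soloist Tracking, Vocals Overdub, Tech Run-through, Dress Session, Strings Warm-up, Woodwind Tracking, Dress Overdub, Strings Block, Tech Warm-up.
Vocals Overdub starts before Soloist Tracking ends → Soloist Tracking and Vocals Overdub overlap.
That's a conflict, so the schedule is not conflict-free.

Yes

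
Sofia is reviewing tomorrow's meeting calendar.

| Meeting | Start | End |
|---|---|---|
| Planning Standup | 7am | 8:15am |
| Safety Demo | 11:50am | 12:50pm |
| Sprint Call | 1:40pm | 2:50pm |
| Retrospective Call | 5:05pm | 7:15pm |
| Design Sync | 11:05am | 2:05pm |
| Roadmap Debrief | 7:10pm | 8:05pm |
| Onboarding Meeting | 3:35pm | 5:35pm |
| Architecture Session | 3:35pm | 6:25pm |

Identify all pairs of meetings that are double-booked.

Sorted by start: Planning Standup, Design Sync, Safety Demo, Sprint Call, Architecture Session, Onboarding Meeting, Retrospective Call, Roadmap Debrief.
Design Sync starts after Planning Standup ends; Planning Standup is clear from here.
Safety Demo starts before Design Sync ends → Design Sync and Safety Demo overlap.
Sprint Call starts before Design Sync ends → Design Sync and Sprint Call overlap.
Architecture Session starts after Design Sync ends; Design Sync is clear from here.
Sprint Call starts after Safety Demo ends; Safety Demo is clear from here.
Architecture Session starts after Sprint Call ends; Sprint Call is clear from here.
Onboarding Meeting starts before Architecture Session ends → Architecture Session and Onboarding Meeting overlap.
Retrospective Call starts before Architecture Session ends → Architecture Session and Retrospective Call overlap.
Roadmap Debrief starts after Architecture Session ends.
Retrospective Call starts before Onboarding Meeting ends → Onboarding Meeting and Retrospective Call overlap.
Roadmap Debrief starts after Onboarding Meeting ends.
Roadmap Debrief starts before Retrospective Call ends → Retrospective Call and Roadmap Debrief overlap.

Architecture Session & Onboarding Meeting, Architecture Session & Retrospective Call, Design Sync & Safety Demo, Design Sync & Sprint Call, Onboarding Meeting & Retrospective Call, Retrospective Call & Roadmap Debrief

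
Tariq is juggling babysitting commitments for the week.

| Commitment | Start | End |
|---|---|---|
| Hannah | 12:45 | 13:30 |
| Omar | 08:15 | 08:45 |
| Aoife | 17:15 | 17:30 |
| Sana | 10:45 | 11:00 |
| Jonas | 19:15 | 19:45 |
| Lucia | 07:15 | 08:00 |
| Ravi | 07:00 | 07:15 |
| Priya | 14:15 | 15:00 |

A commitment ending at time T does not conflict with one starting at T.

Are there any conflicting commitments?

No

Sorted by start: Ravi, Lucia, Omar, Sana, Hannah, Priya, Aoife, Jonas.
Lucia starts exactly when Ravi ends (back-to-back, no overlap), so Ravi has no further overlaps.
Omar starts after Lucia ends, so Lucia has no further overlaps.
Sana starts after Omar ends, so Omar has no further overlaps.
Hannah starts after Sana ends, so Sana has no further overlaps.
Priya starts after Hannah ends, so Hannah has no further overlaps.
Aoife starts after Priya ends, so Priya has no further overlaps.
Jonas starts after Aoife ends.
Every pair is clear; the schedule has no overlaps.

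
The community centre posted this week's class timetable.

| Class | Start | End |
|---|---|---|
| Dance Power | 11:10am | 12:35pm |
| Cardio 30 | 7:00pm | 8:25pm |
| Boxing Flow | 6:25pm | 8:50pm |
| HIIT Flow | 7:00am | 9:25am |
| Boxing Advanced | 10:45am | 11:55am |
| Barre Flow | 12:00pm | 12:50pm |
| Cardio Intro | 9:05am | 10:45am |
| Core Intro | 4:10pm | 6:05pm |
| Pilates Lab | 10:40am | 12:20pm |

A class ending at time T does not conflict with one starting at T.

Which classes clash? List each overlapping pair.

Barre Flow & Dance Power, Barre Flow & Pilates Lab, Boxing Advanced & Dance Power, Boxing Advanced & Pilates Lab, Boxing Flow & Cardio 30, Cardio Intro & HIIT Flow, Cardio Intro & Pilates Lab, Dance Power & Pilates Lab

Check each pair: they overlap iff neither finishes before the other starts.
Sorted by start: HIIT Flow, Cardio Intro, Pilates Lab, Boxing Advanced, Dance Power, Barre Flow, Core Intro, Boxing Flow, Cardio 30.
Cardio Intro starts before HIIT Flow ends → HIIT Flow and Cardio Intro overlap.
Pilates Lab starts after HIIT Flow ends, so HIIT Flow has no further overlaps.
Pilates Lab starts before Cardio Intro ends → Cardio Intro and Pilates Lab overlap.
Boxing Advanced starts exactly when Cardio Intro ends (back-to-back, no overlap), so Cardio Intro has no further overlaps.
Boxing Advanced starts before Pilates Lab ends → Pilates Lab and Boxing Advanced overlap.
Dance Power starts before Pilates Lab ends → Pilates Lab and Dance Power overlap.
Barre Flow starts before Pilates Lab ends → Pilates Lab and Barre Flow overlap.
Core Intro starts after Pilates Lab ends, so Pilates Lab has no further overlaps.
Dance Power starts before Boxing Advanced ends → Boxing Advanced and Dance Power overlap.
Barre Flow starts after Boxing Advanced ends, so Boxing Advanced has no further overlaps.
Barre Flow starts before Dance Power ends → Dance Power and Barre Flow overlap.
Core Intro starts after Dance Power ends, so Dance Power has no further overlaps.
Core Intro starts after Barre Flow ends, so Barre Flow has no further overlaps.
Boxing Flow starts after Core Intro ends, so Core Intro has no further overlaps.
Cardio 30 starts before Boxing Flow ends → Boxing Flow and Cardio 30 overlap.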